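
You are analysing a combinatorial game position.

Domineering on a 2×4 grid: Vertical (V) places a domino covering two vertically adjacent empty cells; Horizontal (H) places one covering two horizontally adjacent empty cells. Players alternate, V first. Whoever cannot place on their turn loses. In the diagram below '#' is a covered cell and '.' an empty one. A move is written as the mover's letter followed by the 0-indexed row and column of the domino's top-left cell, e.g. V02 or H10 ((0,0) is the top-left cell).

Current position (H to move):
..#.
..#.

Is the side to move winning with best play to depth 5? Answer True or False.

H winning at [..#./..#.]: True

ply 1, H at ..#./..#. | H00=+1→###./..#.*; H10=+1→..#./###.
ply 2, V at ###./..#. | V03=-1→####/..##*
ply 3, H at ####/..## | H10=+1→####/####*
ply 4: ####/#### is terminal -1 (V); from ..#./..#. depth 5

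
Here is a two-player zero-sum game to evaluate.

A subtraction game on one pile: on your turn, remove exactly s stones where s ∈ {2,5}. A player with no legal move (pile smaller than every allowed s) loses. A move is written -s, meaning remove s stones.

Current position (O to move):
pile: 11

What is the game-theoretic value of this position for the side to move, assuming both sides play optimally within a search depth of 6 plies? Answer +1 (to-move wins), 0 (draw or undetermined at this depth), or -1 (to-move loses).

ply 1, O at 11 | -2=-1→9*; -5=-1→6
ply 2, X at 9 | -2=+1→7*; -5=+1→4
ply 3, O at 7 | -2=-1→5*; -5=-1→2
ply 4, X at 5 | -2=-1→3; -5=+1→0*
ply 5: 0 is terminal -1 (O); from 11 depth 6

value(11, O) = -1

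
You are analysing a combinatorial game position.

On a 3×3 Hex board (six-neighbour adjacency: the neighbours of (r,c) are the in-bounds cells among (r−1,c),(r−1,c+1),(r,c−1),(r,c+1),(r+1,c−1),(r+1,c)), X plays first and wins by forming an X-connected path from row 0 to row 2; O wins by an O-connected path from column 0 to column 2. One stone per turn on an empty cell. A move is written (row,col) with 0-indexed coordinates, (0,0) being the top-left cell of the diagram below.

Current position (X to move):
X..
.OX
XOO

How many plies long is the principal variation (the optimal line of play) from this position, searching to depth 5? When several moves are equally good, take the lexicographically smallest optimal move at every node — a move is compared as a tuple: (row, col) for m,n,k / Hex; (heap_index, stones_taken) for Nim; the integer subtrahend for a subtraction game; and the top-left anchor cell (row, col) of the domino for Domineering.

PV length from [X../.OX/XOO]: 1 ply

ply 1, X at X../.OX/XOO | (0,1)=-1→XX./.OX/XOO; (0,2)=-1→X.X/.OX/XOO; (1,0)=+1→X../XOX/XOO*
ply 2: X../XOX/XOO is terminal -1 (O); from X../.OX/XOO depth 5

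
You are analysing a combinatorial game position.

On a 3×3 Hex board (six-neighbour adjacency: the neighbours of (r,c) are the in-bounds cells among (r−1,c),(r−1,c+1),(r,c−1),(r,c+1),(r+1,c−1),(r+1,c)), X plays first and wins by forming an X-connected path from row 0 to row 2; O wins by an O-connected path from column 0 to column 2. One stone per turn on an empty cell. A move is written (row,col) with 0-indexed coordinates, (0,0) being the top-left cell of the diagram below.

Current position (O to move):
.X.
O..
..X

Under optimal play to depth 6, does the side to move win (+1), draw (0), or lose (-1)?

value(.X./O../..X, O) = +1

ply 1, O at .X./O../..X | (0,0)=-1→OX./O../..X; (0,2)=-1→.XO/O../..X; (1,1)=+1→.X./OO./..X*; (1,2)=-1→.X./O.O/..X; (2,0)=-1→.X./O../O.X; (2,1)=-1→.X./O../.OX
ply 2, X at .X./OO./..X | (0,0)=-1→XX./OO./..X*; (0,2)=-1→.XX/OO./..X; (1,2)=-1→.X./OOX/..X; (2,0)=-1→.X./OO./X.X; (2,1)=-1→.X./OO./.XX
ply 3, O at XX./OO./..X | (0,2)=+1→XXO/OO./..X*; (1,2)=+1→XX./OOO/..X; (2,0)=+1→XX./OO./O.X; (2,1)=+1→XX./OO./.OX
ply 4: XXO/OO./..X is terminal -1 (X); from .X./O../..X depth 6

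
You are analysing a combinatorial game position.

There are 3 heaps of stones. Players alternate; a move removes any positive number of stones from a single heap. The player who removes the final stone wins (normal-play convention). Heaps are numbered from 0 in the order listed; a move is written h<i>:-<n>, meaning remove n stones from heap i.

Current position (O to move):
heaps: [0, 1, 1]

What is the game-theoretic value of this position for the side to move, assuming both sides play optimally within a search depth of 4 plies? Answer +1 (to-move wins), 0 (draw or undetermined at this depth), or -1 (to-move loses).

[(0,1,1)] O move#1: h1:-1:-1/(0,0,1)*, h2:-1:-1/(0,1,0)
[(0,0,1)] X move#2: h2:-1:+1/(0,0,0)*
[(0,0,0)] end (terminal -1, O#3); searched (0,1,1) to 4

value((0,1,1), O) = -1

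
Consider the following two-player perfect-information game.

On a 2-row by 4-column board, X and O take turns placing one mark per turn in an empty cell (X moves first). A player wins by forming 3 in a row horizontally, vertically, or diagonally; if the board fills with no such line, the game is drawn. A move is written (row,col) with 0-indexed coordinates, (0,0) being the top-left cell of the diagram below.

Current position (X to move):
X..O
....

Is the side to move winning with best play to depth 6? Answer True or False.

p1 X@[X..O/....]: (0,1)[XX.O/....]+0* (0,2)[X.XO/....]+0 (1,0)[X..O/X...]+0 (1,1)[X..O/.X..]+0 (1,2)[X..O/..X.]+0 (1,3)[X..O/...X]+0
p2 O@[XX.O/....]: (0,2)[XXOO/....]+0* (1,0)[XX.O/O...]-1 (1,1)[XX.O/.O..]-1 (1,2)[XX.O/..O.]-1 (1,3)[XX.O/...O]-1
p3 X@[XXOO/....]: (1,0)[XXOO/X...]+0* (1,1)[XXOO/.X..]+0 (1,2)[XXOO/..X.]+0 (1,3)[XXOO/...X]+0
p4 O@[XXOO/X...]: (1,1)[XXOO/XO..]+0* (1,2)[XXOO/X.O.]+0 (1,3)[XXOO/X..O]+0
p5 X@[XXOO/XO..]: (1,2)[XXOO/XOX.]+0* (1,3)[XXOO/XO.X]+0
p6 O@[XXOO/XOX.]: (1,3)[XXOO/XOXO]+0*
p7 X@[XXOO/XOXO] terminal +0; root [X..O/....] d6

X winning at [X..O/....]: False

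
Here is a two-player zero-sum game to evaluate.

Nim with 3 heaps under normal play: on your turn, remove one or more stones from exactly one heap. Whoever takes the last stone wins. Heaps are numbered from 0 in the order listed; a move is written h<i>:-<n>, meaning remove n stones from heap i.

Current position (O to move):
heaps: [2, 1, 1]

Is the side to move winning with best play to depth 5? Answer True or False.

p1 O@[(2,1,1)]: h0:-1[(1,1,1)]-1 h0:-2[(0,1,1)]+1* h1:-1[(2,0,1)]-1 h2:-1[(2,1,0)]-1
p2 X@[(0,1,1)]: h1:-1[(0,0,1)]-1* h2:-1[(0,1,0)]-1
p3 O@[(0,0,1)]: h2:-1[(0,0,0)]+1*
p4 X@[(0,0,0)] terminal -1; root [(2,1,1)] d5

O winning at [(2,1,1)]: True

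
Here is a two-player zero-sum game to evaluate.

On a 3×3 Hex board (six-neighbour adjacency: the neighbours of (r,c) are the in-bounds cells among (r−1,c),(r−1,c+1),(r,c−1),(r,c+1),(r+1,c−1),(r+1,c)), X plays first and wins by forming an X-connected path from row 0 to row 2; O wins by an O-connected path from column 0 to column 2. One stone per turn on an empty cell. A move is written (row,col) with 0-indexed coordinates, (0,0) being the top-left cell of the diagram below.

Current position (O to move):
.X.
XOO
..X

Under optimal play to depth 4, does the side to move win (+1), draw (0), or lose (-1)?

ply 1, O at .X./XOO/..X | (0,0)=-1→OX./XOO/..X; (0,2)=-1→.XO/XOO/..X; (2,0)=+1→.X./XOO/O.X*; (2,1)=-1→.X./XOO/.OX
ply 2: .X./XOO/O.X is terminal -1 (X); from .X./XOO/..X depth 4

value(.X./XOO/..X, O) = +1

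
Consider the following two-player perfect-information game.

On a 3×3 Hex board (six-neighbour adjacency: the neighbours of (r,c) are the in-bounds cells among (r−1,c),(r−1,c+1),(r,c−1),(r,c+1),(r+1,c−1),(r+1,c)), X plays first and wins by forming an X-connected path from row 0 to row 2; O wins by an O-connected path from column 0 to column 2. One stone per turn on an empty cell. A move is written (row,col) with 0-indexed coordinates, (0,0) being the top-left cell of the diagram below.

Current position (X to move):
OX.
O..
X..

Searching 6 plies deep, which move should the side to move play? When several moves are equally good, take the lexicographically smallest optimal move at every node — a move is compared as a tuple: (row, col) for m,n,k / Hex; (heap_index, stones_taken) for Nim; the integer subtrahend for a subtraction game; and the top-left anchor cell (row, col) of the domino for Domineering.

X's best at [OX./O../X..]: (0,2)

[OX./O../X..] X move#1: (0,2):+1/OXX/O../X..*, (1,1):+1/OX./OX./X.., (1,2):+1/OX./O.X/X.., (2,1):-1/OX./O../XX., (2,2):-1/OX./O../X.X
[OXX/O../X..] O move#2: (1,1):-1/OXX/OO./X..*, (1,2):-1/OXX/O.O/X.., (2,1):-1/OXX/O../XO., (2,2):-1/OXX/O../X.O
[OXX/OO./X..] X move#3: (1,2):+1/OXX/OOX/X..*, (2,1):-1/OXX/OO./XX., (2,2):-1/OXX/OO./X.X
[OXX/OOX/X..] O move#4: (2,1):-1/OXX/OOX/XO.*, (2,2):-1/OXX/OOX/X.O
[OXX/OOX/XO.] X move#5: (2,2):+1/OXX/OOX/XOX*
[OXX/OOX/XOX] end (terminal -1, O#6); searched OX./O../X.. to 6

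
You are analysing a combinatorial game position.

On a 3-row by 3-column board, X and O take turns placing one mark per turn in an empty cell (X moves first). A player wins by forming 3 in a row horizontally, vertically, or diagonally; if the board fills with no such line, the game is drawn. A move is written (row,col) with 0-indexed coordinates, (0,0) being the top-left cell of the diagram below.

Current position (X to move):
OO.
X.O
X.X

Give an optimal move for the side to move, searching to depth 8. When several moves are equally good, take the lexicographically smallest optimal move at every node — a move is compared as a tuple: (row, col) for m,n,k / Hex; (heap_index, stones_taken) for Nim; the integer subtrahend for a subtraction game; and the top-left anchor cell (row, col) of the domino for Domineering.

X's best at [OO./X.O/X.X]: (0,2)

ply 1, X at OO./X.O/X.X | (0,2)=+1→OOX/X.O/X.X*; (1,1)=-1→OO./XXO/X.X; (2,1)=+1→OO./X.O/XXX
ply 2, O at OOX/X.O/X.X | (1,1)=-1→OOX/XOO/X.X*; (2,1)=-1→OOX/X.O/XOX
ply 3, X at OOX/XOO/X.X | (2,1)=+1→OOX/XOO/XXX*
ply 4: OOX/XOO/XXX is terminal -1 (O); from OO./X.O/X.X depth 8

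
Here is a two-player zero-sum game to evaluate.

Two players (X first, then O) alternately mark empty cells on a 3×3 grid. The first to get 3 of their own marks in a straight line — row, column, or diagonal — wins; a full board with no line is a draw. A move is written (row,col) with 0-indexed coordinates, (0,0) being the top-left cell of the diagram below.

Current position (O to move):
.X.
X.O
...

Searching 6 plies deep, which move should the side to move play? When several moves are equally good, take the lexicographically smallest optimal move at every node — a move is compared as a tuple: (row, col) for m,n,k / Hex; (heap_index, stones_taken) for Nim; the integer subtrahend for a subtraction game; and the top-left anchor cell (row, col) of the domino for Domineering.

O's best at [.X./X.O/...]: (0,0)

p1 O@[.X./X.O/...]: (0,0)[OX./X.O/...]+0* (0,2)[.XO/X.O/...]-1 (1,1)[.X./XOO/...]-1 (2,0)[.X./X.O/O..]+0 (2,1)[.X./X.O/.O.]-1 (2,2)[.X./X.O/..O]-1
p2 X@[OX./X.O/...]: (0,2)[OXX/X.O/...]+0* (1,1)[OX./XXO/...]+0 (2,0)[OX./X.O/X..]-1 (2,1)[OX./X.O/.X.]+0 (2,2)[OX./X.O/..X]+0
p3 O@[OXX/X.O/...]: (1,1)[OXX/XOO/...]+0* (2,0)[OXX/X.O/O..]+0 (2,1)[OXX/X.O/.O.]+0 (2,2)[OXX/X.O/..O]-1
p4 X@[OXX/XOO/...]: (2,0)[OXX/XOO/X..]-1 (2,1)[OXX/XOO/.X.]-1 (2,2)[OXX/XOO/..X]+0*
p5 O@[OXX/XOO/..X]: (2,0)[OXX/XOO/O.X]+0* (2,1)[OXX/XOO/.OX]+0
p6 X@[OXX/XOO/O.X]: (2,1)[OXX/XOO/OXX]+0*
p7 O@[OXX/XOO/OXX] terminal +0; root [.X./X.O/...] d6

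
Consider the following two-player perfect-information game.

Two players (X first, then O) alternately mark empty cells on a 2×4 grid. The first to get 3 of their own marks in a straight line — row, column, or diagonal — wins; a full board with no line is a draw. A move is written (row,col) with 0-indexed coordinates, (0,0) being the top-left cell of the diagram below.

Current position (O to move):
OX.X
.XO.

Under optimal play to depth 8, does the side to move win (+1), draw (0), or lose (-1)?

value(OX.X/.XO., O) = 0

p1 O@[OX.X/.XO.]: (0,2)[OXOX/.XO.]+0* (1,0)[OX.X/OXO.]-1 (1,3)[OX.X/.XOO]-1
p2 X@[OXOX/.XO.]: (1,0)[OXOX/XXO.]+0* (1,3)[OXOX/.XOX]+0
p3 O@[OXOX/XXO.]: (1,3)[OXOX/XXOO]+0*
p4 X@[OXOX/XXOO] terminal +0; root [OX.X/.XO.] d8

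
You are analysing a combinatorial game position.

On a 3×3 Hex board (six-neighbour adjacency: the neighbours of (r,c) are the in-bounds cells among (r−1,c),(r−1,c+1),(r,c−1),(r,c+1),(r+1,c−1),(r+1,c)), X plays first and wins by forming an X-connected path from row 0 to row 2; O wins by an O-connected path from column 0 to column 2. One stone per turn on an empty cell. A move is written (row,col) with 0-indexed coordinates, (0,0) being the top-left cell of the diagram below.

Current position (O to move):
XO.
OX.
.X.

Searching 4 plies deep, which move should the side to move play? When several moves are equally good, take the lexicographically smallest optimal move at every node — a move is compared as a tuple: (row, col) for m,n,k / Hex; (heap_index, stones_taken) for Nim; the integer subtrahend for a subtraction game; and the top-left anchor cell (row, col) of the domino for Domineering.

O's best at [XO./OX./.X.]: (0,2)

ply 1, O at XO./OX./.X. | (0,2)=+1→XOO/OX./.X.*; (1,2)=-1→XO./OXO/.X.; (2,0)=-1→XO./OX./OX.; (2,2)=-1→XO./OX./.XO
ply 2: XOO/OX./.X. is terminal -1 (X); from XO./OX./.X. depth 4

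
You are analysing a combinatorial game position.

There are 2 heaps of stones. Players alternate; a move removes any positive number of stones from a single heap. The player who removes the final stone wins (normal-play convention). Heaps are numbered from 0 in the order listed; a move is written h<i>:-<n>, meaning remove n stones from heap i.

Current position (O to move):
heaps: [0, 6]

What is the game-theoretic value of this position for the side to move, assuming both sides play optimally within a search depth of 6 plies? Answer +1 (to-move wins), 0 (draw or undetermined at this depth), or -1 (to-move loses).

value((0,6), O) = +1

[(0,6)] O move#1: h1:-1:-1/(0,5), h1:-2:-1/(0,4), h1:-3:-1/(0,3), h1:-4:-1/(0,2), h1:-5:-1/(0,1), h1:-6:+1/(0,0)*
[(0,0)] end (terminal -1, X#2); searched (0,6) to 6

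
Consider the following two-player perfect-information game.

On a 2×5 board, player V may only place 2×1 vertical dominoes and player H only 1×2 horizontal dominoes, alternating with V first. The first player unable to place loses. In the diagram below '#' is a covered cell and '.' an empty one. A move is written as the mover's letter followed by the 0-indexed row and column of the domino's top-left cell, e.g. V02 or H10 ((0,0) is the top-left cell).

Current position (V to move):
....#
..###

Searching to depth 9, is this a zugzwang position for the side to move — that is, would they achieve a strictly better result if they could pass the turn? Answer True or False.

ply 1, V at ....#/..### | V00=-1→#...#/#.###; V01=+1→.#..#/.####*
ply 2, H at .#..#/.#### | H02=-1→.####/.####*
ply 3, V at .####/.#### | V00=+1→#####/#####*
ply 4: #####/##### is terminal -1 (H); from ....#/..### depth 9
suppose V passes — search the same position with H to move:
pass> ply 1, H at ....#/..### | H00=+1→##..#/..###*; H01=-1→.##.#/..###; H02=-1→..###/..###; H10=+1→....#/#####
pass> ply 2: ##..#/..### is terminal -1 (V); from ....#/..### depth 9
for V: play +1, pass -1

zugzwang(....#/..###, V) = False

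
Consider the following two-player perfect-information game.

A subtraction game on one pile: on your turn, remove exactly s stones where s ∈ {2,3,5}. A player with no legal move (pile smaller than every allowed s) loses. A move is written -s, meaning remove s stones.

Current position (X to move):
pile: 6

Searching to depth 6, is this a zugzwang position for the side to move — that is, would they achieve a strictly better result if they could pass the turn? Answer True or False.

zugzwang(6, X) = False

[6] X move#1: -2:-1/4, -3:-1/3, -5:+1/1*
[1] end (terminal -1, O#2); searched 6 to 6
pass branch (O moves first from the same position):
  | [6] O move#1: -2:-1/4, -3:-1/3, -5:+1/1*
  | [1] end (terminal -1, X#2); searched 6 to 6
X moving scores +1; X passing scores -1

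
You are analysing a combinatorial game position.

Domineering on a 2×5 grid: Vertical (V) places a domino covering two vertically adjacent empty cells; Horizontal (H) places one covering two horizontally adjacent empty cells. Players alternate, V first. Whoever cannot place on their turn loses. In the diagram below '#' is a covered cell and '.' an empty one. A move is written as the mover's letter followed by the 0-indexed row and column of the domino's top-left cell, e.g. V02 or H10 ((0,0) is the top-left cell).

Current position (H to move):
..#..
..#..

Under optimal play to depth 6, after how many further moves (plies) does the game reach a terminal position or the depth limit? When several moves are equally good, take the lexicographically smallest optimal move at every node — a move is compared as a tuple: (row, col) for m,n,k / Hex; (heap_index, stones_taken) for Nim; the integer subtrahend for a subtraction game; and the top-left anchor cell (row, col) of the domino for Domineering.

PV length from [..#../..#..]: 4 plies

ply 1, H at ..#../..#.. | H00=-1→###../..#..*; H03=-1→..###/..#..; H10=-1→..#../###..; H13=-1→..#../..###
ply 2, V at ###../..#.. | V03=+1→####./..##.*; V04=+1→###.#/..#.#
ply 3, H at ####./..##. | H10=-1→####./####.*
ply 4, V at ####./####. | V04=+1→#####/#####*
ply 5: #####/##### is terminal -1 (H); from ..#../..#.. depth 6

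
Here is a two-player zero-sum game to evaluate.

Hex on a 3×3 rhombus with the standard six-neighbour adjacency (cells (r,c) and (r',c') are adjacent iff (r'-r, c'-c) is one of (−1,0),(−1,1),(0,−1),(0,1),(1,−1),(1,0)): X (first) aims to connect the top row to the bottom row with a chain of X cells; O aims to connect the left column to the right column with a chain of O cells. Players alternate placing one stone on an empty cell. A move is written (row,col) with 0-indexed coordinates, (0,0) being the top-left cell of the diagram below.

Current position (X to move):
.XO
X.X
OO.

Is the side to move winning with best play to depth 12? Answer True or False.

X winning at [.XO/X.X/OO.]: False

ply 1, X at .XO/X.X/OO. | (0,0)=-1→XXO/X.X/OO.*; (1,1)=-1→.XO/XXX/OO.; (2,2)=-1→.XO/X.X/OOX
ply 2, O at XXO/X.X/OO. | (1,1)=+1→XXO/XOX/OO.*; (2,2)=+1→XXO/X.X/OOO
ply 3: XXO/XOX/OO. is terminal -1 (X); from .XO/X.X/OO. depth 12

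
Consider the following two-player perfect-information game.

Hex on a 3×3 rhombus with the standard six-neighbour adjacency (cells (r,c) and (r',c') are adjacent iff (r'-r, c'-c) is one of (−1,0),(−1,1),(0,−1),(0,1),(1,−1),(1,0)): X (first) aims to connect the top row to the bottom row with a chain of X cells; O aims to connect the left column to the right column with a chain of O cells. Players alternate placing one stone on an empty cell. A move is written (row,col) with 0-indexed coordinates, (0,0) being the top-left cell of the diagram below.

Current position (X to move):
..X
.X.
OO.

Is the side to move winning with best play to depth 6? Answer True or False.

X winning at [..X/.X./OO.]: False

p1 X@[..X/.X./OO.]: (0,0)[X.X/.X./OO.]-1* (0,1)[.XX/.X./OO.]-1 (1,0)[..X/XX./OO.]-1 (1,2)[..X/.XX/OO.]-1 (2,2)[..X/.X./OOX]-1
p2 O@[X.X/.X./OO.]: (0,1)[XOX/.X./OO.]+1* (1,0)[X.X/OX./OO.]+1 (1,2)[X.X/.XO/OO.]+1 (2,2)[X.X/.X./OOO]+1
p3 X@[XOX/.X./OO.]: (1,0)[XOX/XX./OO.]-1* (1,2)[XOX/.XX/OO.]-1 (2,2)[XOX/.X./OOX]-1
p4 O@[XOX/XX./OO.]: (1,2)[XOX/XXO/OO.]+1* (2,2)[XOX/XX./OOO]+1
p5 X@[XOX/XXO/OO.] terminal -1; root [..X/.X./OO.] d6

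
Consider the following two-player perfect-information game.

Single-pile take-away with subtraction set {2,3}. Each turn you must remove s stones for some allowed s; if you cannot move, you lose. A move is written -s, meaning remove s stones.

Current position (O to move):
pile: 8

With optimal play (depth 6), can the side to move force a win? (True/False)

ply 1, O at 8 | -2=+1→6*; -3=+1→5
ply 2, X at 6 | -2=-1→4*; -3=-1→3
ply 3, O at 4 | -2=-1→2; -3=+1→1*
ply 4: 1 is terminal -1 (X); from 8 depth 6

O winning at [8]: True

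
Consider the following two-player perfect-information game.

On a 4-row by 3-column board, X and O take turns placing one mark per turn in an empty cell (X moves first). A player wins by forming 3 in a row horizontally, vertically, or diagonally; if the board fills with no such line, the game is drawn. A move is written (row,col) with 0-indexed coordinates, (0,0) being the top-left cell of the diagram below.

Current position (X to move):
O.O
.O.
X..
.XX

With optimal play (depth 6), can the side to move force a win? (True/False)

X winning at [O.O/.O./X../.XX]: True

ply 1, X at O.O/.O./X../.XX | (0,1)=-1→OXO/.O./X../.XX; (1,0)=-1→O.O/XO./X../.XX; (1,2)=-1→O.O/.OX/X../.XX; (2,1)=-1→O.O/.O./XX./.XX; (2,2)=-1→O.O/.O./X.X/.XX; (3,0)=+1→O.O/.O./X../XXX*
ply 2: O.O/.O./X../XXX is terminal -1 (O); from O.O/.O./X../.XX depth 6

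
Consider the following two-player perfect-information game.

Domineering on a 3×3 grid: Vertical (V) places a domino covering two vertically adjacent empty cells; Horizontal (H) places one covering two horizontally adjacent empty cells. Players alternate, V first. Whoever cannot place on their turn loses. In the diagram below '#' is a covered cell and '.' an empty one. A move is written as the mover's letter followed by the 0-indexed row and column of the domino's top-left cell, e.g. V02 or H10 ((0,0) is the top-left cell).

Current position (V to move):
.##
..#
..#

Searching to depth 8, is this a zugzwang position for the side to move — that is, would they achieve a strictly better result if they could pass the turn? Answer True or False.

zugzwang(.##/..#/..#, V) = False

ply 1, V at .##/..#/..# | V00=-1→###/#.#/..#; V10=+1→.##/#.#/#.#*; V11=+1→.##/.##/.##
ply 2: .##/#.#/#.# is terminal -1 (H); from .##/..#/..# depth 8
suppose V passes — search the same position with H to move:
pass> ply 1, H at .##/..#/..# | H10=+1→.##/###/..#*; H20=-1→.##/..#/###
pass> ply 2: .##/###/..# is terminal -1 (V); from .##/..#/..# depth 8
for V: play +1, pass -1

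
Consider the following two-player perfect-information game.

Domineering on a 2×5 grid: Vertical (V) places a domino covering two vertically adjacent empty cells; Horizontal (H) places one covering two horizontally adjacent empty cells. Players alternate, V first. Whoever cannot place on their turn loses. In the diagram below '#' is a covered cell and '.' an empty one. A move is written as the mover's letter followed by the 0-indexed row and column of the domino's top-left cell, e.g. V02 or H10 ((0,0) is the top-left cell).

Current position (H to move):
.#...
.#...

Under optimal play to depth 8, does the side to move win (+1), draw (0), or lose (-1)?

value(.#.../.#..., H) = -1

[.#.../.#...] H move#1: H02:-1/.###./.#...*, H03:-1/.#.##/.#..., H12:-1/.#.../.###., H13:-1/.#.../.#.##
[.###./.#...] V move#2: V00:-1/####./##..., V04:+1/.####/.#..#*
[.####/.#..#] H move#3: H12:-1/.####/.####*
[.####/.####] V move#4: V00:+1/#####/#####*
[#####/#####] end (terminal -1, H#5); searched .#.../.#... to 8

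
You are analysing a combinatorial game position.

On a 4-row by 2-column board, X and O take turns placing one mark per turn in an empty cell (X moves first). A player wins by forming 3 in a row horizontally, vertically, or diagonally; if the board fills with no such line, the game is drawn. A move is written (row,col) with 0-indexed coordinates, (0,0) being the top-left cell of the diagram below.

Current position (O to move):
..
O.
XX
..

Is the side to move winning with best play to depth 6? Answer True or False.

ply 1, O at ../O./XX/.. | (0,0)=-1→O./O./XX/..; (0,1)=+0→.O/O./XX/..*; (1,1)=+0→../OO/XX/..; (3,0)=-1→../O./XX/O.; (3,1)=+0→../O./XX/.O
ply 2, X at .O/O./XX/.. | (0,0)=+0→XO/O./XX/..*; (1,1)=+0→.O/OX/XX/..; (3,0)=+0→.O/O./XX/X.; (3,1)=+0→.O/O./XX/.X
ply 3, O at XO/O./XX/.. | (1,1)=+0→XO/OO/XX/..*; (3,0)=+0→XO/O./XX/O.; (3,1)=+0→XO/O./XX/.O
ply 4, X at XO/OO/XX/.. | (3,0)=+0→XO/OO/XX/X.*; (3,1)=+0→XO/OO/XX/.X
ply 5, O at XO/OO/XX/X. | (3,1)=+0→XO/OO/XX/XO*
ply 6: XO/OO/XX/XO is terminal +0 (X); from ../O./XX/.. depth 6

O winning at [../O./XX/..]: False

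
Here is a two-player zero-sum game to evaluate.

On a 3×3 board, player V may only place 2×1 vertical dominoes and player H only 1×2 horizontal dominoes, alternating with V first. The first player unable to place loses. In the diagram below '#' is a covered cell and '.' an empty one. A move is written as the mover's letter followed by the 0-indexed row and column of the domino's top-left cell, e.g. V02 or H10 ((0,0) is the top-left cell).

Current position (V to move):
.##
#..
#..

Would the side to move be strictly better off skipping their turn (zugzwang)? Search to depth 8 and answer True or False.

ply 1, V at .##/#../#.. | V11=+1→.##/##./##.*; V12=+1→.##/#.#/#.#
ply 2: .##/##./##. is terminal -1 (H); from .##/#../#.. depth 8
suppose V passes — search the same position with H to move:
pass> ply 1, H at .##/#../#.. | H11=+1→.##/###/#..*; H21=+1→.##/#../###
pass> ply 2: .##/###/#.. is terminal -1 (V); from .##/#../#.. depth 8
for V: play +1, pass -1

zugzwang(.##/#../#.., V) = False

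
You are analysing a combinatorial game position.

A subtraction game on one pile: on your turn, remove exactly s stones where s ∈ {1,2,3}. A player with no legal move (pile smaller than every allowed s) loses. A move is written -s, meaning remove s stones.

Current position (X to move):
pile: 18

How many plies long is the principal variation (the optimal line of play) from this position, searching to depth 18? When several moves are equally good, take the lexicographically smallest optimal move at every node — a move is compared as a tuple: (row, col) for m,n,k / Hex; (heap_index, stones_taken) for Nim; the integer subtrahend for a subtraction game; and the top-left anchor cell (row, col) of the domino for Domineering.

p1 X@[18]: -1[17]-1 -2[16]+1* -3[15]-1
p2 O@[16]: -1[15]-1* -2[14]-1 -3[13]-1
p3 X@[15]: -1[14]-1 -2[13]-1 -3[12]+1*
p4 O@[12]: -1[11]-1* -2[10]-1 -3[9]-1
p5 X@[11]: -1[10]-1 -2[9]-1 -3[8]+1*
p6 O@[8]: -1[7]-1* -2[6]-1 -3[5]-1
p7 X@[7]: -1[6]-1 -2[5]-1 -3[4]+1*
p8 O@[4]: -1[3]-1* -2[2]-1 -3[1]-1
p9 X@[3]: -1[2]-1 -2[1]-1 -3[0]+1*
p10 O@[0] terminal -1; root [18] d18

PV length from [18]: 9 plies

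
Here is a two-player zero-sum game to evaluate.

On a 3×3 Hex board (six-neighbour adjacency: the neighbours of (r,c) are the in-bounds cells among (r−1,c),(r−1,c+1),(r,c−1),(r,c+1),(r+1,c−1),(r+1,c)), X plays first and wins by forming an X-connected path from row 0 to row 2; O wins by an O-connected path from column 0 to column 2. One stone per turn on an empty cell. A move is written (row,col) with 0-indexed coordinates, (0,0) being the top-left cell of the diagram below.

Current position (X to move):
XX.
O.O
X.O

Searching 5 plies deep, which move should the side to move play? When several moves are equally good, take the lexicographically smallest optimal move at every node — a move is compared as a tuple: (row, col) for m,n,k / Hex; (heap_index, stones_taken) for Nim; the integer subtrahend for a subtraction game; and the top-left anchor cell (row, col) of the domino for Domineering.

X's best at [XX./O.O/X.O]: (1,1)

[XX./O.O/X.O] X move#1: (0,2):-1/XXX/O.O/X.O, (1,1):+1/XX./OXO/X.O*, (2,1):-1/XX./O.O/XXO
[XX./OXO/X.O] end (terminal -1, O#2); searched XX./O.O/X.O to 5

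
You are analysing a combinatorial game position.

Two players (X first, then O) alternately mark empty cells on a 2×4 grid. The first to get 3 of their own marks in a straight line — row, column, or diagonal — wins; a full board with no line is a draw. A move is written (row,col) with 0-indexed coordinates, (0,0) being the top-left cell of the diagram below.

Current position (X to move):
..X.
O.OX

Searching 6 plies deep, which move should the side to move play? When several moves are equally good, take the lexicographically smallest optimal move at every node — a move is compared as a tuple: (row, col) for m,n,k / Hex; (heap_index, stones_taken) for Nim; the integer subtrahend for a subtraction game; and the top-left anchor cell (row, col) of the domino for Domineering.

X's best at [..X./O.OX]: (1,1)

p1 X@[..X./O.OX]: (0,0)[X.X./O.OX]-1 (0,1)[.XX./O.OX]-1 (0,3)[..XX/O.OX]-1 (1,1)[..X./OXOX]+0*
p2 O@[..X./OXOX]: (0,0)[O.X./OXOX]+0* (0,1)[.OX./OXOX]+0 (0,3)[..XO/OXOX]+0
p3 X@[O.X./OXOX]: (0,1)[OXX./OXOX]+0* (0,3)[O.XX/OXOX]+0
p4 O@[OXX./OXOX]: (0,3)[OXXO/OXOX]+0*
p5 X@[OXXO/OXOX] terminal +0; root [..X./O.OX] d6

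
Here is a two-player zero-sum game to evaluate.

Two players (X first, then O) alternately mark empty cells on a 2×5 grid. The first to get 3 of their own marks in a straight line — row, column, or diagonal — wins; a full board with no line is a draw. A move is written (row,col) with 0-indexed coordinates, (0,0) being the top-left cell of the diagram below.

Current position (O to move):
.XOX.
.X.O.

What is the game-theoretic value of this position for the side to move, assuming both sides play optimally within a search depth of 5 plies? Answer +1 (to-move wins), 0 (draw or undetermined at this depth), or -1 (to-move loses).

ply 1, O at .XOX./.X.O. | (0,0)=+0→OXOX./.X.O.*; (0,4)=+0→.XOXO/.X.O.; (1,0)=+0→.XOX./OX.O.; (1,2)=+0→.XOX./.XOO.; (1,4)=+0→.XOX./.X.OO
ply 2, X at OXOX./.X.O. | (0,4)=+0→OXOXX/.X.O.*; (1,0)=+0→OXOX./XX.O.; (1,2)=+0→OXOX./.XXO.; (1,4)=+0→OXOX./.X.OX
ply 3, O at OXOXX/.X.O. | (1,0)=+0→OXOXX/OX.O.*; (1,2)=+0→OXOXX/.XOO.; (1,4)=+0→OXOXX/.X.OO
ply 4, X at OXOXX/OX.O. | (1,2)=+0→OXOXX/OXXO.*; (1,4)=+0→OXOXX/OX.OX
ply 5, O at OXOXX/OXXO. | (1,4)=+0→OXOXX/OXXOO*
ply 6: OXOXX/OXXOO is terminal +0 (X); from .XOX./.X.O. depth 5

value(.XOX./.X.O., O) = 0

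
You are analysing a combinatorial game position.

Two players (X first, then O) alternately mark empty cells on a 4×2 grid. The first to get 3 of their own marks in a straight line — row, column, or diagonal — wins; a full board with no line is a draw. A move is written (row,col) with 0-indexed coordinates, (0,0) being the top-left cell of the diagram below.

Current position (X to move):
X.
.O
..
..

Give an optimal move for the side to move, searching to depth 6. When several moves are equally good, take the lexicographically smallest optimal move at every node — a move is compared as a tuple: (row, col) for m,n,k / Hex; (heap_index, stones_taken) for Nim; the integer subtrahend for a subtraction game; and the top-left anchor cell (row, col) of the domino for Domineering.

[X./.O/../..] X move#1: (0,1):+0/XX/.O/../..*, (1,0):+0/X./XO/../.., (2,0):+0/X./.O/X./.., (2,1):+0/X./.O/.X/.., (3,0):-1/X./.O/../X., (3,1):+0/X./.O/../.X
[XX/.O/../..] O move#2: (1,0):+0/XX/OO/../..*, (2,0):+0/XX/.O/O./.., (2,1):+0/XX/.O/.O/.., (3,0):+0/XX/.O/../O., (3,1):+0/XX/.O/../.O
[XX/OO/../..] X move#3: (2,0):+0/XX/OO/X./..*, (2,1):+0/XX/OO/.X/.., (3,0):+0/XX/OO/../X., (3,1):+0/XX/OO/../.X
[XX/OO/X./..] O move#4: (2,1):+0/XX/OO/XO/..*, (3,0):+0/XX/OO/X./O., (3,1):+0/XX/OO/X./.O
[XX/OO/XO/..] X move#5: (3,0):-1/XX/OO/XO/X., (3,1):+0/XX/OO/XO/.X*
[XX/OO/XO/.X] O move#6: (3,0):+0/XX/OO/XO/OX*
[XX/OO/XO/OX] end (terminal +0, X#7); searched X./.O/../.. to 6

X's best at [X./.O/../..]: (0,1)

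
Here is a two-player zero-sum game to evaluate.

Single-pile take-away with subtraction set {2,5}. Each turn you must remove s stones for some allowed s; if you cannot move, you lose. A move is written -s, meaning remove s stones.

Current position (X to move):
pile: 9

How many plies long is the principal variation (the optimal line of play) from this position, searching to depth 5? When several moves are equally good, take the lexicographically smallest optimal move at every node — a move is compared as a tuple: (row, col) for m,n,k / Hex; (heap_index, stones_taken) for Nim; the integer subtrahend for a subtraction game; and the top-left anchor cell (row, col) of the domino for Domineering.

ply 1, X at 9 | -2=+1→7*; -5=+1→4
ply 2, O at 7 | -2=-1→5*; -5=-1→2
ply 3, X at 5 | -2=-1→3; -5=+1→0*
ply 4: 0 is terminal -1 (O); from 9 depth 5

PV length from [9]: 3 plies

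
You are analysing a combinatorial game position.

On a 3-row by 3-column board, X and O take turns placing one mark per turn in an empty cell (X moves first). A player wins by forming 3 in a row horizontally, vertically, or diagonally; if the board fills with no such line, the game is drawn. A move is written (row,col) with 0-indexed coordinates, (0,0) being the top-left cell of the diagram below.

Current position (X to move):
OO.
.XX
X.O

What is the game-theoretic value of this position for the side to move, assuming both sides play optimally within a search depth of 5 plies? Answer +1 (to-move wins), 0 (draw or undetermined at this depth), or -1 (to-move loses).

value(OO./.XX/X.O, X) = +1

[OO./.XX/X.O] X move#1: (0,2):+1/OOX/.XX/X.O*, (1,0):+1/OO./XXX/X.O, (2,1):-1/OO./.XX/XXO
[OOX/.XX/X.O] end (terminal -1, O#2); searched OO./.XX/X.O to 5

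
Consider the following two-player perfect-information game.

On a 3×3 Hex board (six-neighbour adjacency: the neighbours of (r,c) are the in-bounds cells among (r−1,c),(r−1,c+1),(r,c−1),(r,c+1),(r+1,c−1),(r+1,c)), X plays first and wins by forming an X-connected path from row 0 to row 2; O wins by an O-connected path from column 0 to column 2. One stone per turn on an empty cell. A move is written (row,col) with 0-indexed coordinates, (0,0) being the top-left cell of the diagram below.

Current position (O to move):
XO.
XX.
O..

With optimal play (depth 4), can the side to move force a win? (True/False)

O winning at [XO./XX./O..]: True

ply 1, O at XO./XX./O.. | (0,2)=-1→XOO/XX./O..; (1,2)=-1→XO./XXO/O..; (2,1)=+1→XO./XX./OO.*; (2,2)=-1→XO./XX./O.O
ply 2, X at XO./XX./OO. | (0,2)=-1→XOX/XX./OO.*; (1,2)=-1→XO./XXX/OO.; (2,2)=-1→XO./XX./OOX
ply 3, O at XOX/XX./OO. | (1,2)=+1→XOX/XXO/OO.*; (2,2)=+1→XOX/XX./OOO
ply 4: XOX/XXO/OO. is terminal -1 (X); from XO./XX./O.. depth 4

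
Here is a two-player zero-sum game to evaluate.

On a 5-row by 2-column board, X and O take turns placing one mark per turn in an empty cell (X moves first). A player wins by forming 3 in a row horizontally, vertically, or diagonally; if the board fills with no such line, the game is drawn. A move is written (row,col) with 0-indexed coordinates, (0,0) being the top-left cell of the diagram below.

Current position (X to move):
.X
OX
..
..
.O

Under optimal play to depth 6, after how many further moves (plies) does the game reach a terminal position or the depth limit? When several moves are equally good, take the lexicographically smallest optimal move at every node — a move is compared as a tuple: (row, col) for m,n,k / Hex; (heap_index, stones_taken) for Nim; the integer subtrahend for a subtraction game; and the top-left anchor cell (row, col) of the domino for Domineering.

p1 X@[.X/OX/../../.O]: (0,0)[XX/OX/../../.O]+0 (2,0)[.X/OX/X./../.O]+0 (2,1)[.X/OX/.X/../.O]+1* (3,0)[.X/OX/../X./.O]+0 (3,1)[.X/OX/../.X/.O]+0 (4,0)[.X/OX/../../XO]-1
p2 O@[.X/OX/.X/../.O] terminal -1; root [.X/OX/../../.O] d6

PV length from [.X/OX/../../.O]: 1 ply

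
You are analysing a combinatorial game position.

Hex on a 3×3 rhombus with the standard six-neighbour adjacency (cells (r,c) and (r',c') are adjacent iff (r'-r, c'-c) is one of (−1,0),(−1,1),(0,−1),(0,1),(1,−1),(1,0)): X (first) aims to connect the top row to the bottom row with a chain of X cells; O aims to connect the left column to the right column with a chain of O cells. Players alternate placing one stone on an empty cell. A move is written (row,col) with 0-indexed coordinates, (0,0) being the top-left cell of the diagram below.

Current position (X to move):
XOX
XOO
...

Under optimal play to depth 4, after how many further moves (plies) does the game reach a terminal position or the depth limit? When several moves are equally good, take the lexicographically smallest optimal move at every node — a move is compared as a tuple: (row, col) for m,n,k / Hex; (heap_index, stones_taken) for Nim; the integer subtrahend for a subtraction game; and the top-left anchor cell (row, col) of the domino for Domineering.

[XOX/XOO/...] X move#1: (2,0):+1/XOX/XOO/X..*, (2,1):-1/XOX/XOO/.X., (2,2):-1/XOX/XOO/..X
[XOX/XOO/X..] end (terminal -1, O#2); searched XOX/XOO/... to 4

PV length from [XOX/XOO/...]: 1 ply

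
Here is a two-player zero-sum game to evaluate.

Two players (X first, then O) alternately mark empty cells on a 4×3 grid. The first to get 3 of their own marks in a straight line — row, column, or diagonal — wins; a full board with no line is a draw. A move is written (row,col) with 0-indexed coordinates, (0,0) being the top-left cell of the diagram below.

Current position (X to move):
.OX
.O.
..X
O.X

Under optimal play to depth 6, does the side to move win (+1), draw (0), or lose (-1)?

value(.OX/.O./..X/O.X, X) = +1

ply 1, X at .OX/.O./..X/O.X | (0,0)=-1→XOX/.O./..X/O.X; (1,0)=-1→.OX/XO./..X/O.X; (1,2)=+1→.OX/.OX/..X/O.X*; (2,0)=-1→.OX/.O./X.X/O.X; (2,1)=+1→.OX/.O./.XX/O.X; (3,1)=-1→.OX/.O./..X/OXX
ply 2: .OX/.OX/..X/O.X is terminal -1 (O); from .OX/.O./..X/O.X depth 6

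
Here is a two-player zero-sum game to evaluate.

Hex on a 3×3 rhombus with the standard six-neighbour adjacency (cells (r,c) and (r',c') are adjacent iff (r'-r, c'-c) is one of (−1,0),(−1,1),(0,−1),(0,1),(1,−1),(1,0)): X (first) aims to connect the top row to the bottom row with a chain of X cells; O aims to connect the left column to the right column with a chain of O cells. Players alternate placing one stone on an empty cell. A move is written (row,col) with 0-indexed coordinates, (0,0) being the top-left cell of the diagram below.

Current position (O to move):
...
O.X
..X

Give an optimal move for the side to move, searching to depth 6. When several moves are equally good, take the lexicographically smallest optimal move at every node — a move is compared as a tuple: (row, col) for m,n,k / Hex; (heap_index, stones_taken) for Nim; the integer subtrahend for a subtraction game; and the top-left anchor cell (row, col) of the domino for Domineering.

[.../O.X/..X] O move#1: (0,0):-1/O../O.X/..X, (0,1):-1/.O./O.X/..X, (0,2):+1/..O/O.X/..X*, (1,1):-1/.../OOX/..X, (2,0):-1/.../O.X/O.X, (2,1):-1/.../O.X/.OX
[..O/O.X/..X] X move#2: (0,0):-1/X.O/O.X/..X*, (0,1):-1/.XO/O.X/..X, (1,1):-1/..O/OXX/..X, (2,0):-1/..O/O.X/X.X, (2,1):-1/..O/O.X/.XX
[X.O/O.X/..X] O move#3: (0,1):+1/XOO/O.X/..X*, (1,1):+1/X.O/OOX/..X, (2,0):+1/X.O/O.X/O.X, (2,1):+1/X.O/O.X/.OX
[XOO/O.X/..X] end (terminal -1, X#4); searched .../O.X/..X to 6

O's best at [.../O.X/..X]: (0,2)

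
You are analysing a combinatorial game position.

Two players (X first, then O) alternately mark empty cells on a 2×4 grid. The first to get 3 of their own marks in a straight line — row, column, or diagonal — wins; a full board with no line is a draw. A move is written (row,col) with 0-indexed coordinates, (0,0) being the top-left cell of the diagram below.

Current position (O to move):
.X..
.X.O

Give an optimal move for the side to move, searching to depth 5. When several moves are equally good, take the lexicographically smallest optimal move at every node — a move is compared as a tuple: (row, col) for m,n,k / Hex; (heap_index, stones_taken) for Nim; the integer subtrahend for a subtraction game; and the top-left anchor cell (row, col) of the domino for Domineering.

O's best at [.X../.X.O]: (0,0)

ply 1, O at .X../.X.O | (0,0)=+0→OX../.X.O*; (0,2)=+0→.XO./.X.O; (0,3)=+0→.X.O/.X.O; (1,0)=-1→.X../OX.O; (1,2)=-1→.X../.XOO
ply 2, X at OX../.X.O | (0,2)=+0→OXX./.X.O*; (0,3)=+0→OX.X/.X.O; (1,0)=+0→OX../XX.O; (1,2)=+0→OX../.XXO
ply 3, O at OXX./.X.O | (0,3)=+0→OXXO/.X.O*; (1,0)=-1→OXX./OX.O; (1,2)=-1→OXX./.XOO
ply 4, X at OXXO/.X.O | (1,0)=+0→OXXO/XX.O*; (1,2)=+0→OXXO/.XXO
ply 5, O at OXXO/XX.O | (1,2)=+0→OXXO/XXOO*
ply 6: OXXO/XXOO is terminal +0 (X); from .X../.X.O depth 5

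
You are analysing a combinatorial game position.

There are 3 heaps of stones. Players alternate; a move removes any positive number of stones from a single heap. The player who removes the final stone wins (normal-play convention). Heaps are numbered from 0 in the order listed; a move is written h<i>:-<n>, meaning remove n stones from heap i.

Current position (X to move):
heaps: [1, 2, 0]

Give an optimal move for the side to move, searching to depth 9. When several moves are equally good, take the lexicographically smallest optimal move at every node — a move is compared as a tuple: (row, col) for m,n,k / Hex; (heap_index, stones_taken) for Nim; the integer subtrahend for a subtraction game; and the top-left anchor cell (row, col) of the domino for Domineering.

X's best at [(1,2,0)]: h1:-1

[(1,2,0)] X move#1: h0:-1:-1/(0,2,0), h1:-1:+1/(1,1,0)*, h1:-2:-1/(1,0,0)
[(1,1,0)] O move#2: h0:-1:-1/(0,1,0)*, h1:-1:-1/(1,0,0)
[(0,1,0)] X move#3: h1:-1:+1/(0,0,0)*
[(0,0,0)] end (terminal -1, O#4); searched (1,2,0) to 9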